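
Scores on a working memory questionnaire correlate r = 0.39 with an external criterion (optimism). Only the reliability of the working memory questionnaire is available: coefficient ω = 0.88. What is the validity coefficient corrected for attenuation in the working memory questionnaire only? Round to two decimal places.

0.42

Single correction: r_c = r_obs / √r_xx = 0.39 / √0.88 = 0.39 / 0.9381 ≈ 0.42.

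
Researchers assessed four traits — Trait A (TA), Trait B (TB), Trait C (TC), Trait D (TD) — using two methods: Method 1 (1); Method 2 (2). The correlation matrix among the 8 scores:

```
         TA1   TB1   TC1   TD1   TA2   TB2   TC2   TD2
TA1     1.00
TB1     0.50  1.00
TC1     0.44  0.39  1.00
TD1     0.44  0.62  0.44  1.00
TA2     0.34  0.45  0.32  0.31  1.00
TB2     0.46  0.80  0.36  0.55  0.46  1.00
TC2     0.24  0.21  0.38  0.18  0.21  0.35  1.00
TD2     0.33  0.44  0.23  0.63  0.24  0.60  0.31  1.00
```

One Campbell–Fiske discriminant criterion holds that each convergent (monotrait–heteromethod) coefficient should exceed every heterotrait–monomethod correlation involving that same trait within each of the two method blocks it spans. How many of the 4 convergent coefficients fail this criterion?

Convergent coefficients and their comparison sets:
TA (methods 1·2): 0.34 vs {0.50, 0.46, 0.44, 0.21, 0.44, 0.24} → fail.
TB (methods 1·2): 0.80 vs {0.50, 0.46, 0.39, 0.35, 0.62, 0.60} → pass.
TC (methods 1·2): 0.38 vs {0.44, 0.21, 0.39, 0.35, 0.44, 0.31} → fail.
TD (methods 1·2): 0.63 vs {0.44, 0.24, 0.62, 0.60, 0.44, 0.31} → pass.
2 of 4 fail.

2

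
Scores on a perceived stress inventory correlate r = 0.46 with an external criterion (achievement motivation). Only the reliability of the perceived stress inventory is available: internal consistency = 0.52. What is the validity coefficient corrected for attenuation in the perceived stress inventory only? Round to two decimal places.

Single correction: r_c = r_obs / √r_xx = 0.46 / √0.52 = 0.46 / 0.7211 ≈ 0.64.

0.64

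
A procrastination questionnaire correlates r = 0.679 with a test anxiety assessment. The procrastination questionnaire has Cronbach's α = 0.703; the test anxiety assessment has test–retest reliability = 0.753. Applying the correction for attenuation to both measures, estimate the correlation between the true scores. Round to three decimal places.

0.933

r_true = r_obs / √(r_xx · r_yy) = 0.679 / √(0.703 × 0.753) = 0.679 / √0.529359 = 0.679 / 0.7276 ≈ 0.933.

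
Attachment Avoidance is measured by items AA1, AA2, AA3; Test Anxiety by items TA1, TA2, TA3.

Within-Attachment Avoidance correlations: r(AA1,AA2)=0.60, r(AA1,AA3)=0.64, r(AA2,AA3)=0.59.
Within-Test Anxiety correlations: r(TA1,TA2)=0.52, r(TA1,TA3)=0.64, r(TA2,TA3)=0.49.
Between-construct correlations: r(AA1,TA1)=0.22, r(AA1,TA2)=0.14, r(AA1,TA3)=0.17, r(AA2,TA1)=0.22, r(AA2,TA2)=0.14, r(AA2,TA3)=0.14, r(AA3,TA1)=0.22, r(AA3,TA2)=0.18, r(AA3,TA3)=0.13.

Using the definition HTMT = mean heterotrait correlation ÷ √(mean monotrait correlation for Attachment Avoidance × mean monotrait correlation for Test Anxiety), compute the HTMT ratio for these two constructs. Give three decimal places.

0.299

Mean heterotrait r = 1.56/9 = 0.1733.
Mean within-AA = 1.83/3 = 0.6100; mean within-TA = 1.65/3 = 0.5500.
Geometric mean = √(0.6100 × 0.5500) = 0.5792.
HTMT = 0.1733 / 0.5792 = 0.299.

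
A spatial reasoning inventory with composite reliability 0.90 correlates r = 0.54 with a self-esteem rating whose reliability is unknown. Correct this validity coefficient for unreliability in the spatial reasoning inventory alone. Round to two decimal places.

Single correction: r_c = r_obs / √r_xx = 0.54 / √0.90 = 0.54 / 0.9487 ≈ 0.57.

0.57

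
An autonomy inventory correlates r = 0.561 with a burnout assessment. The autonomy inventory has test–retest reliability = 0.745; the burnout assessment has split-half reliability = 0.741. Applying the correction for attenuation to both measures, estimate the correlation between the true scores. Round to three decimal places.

r_true = r_obs / √(r_xx · r_yy) = 0.561 / √(0.745 × 0.741) = 0.561 / √0.552045 = 0.561 / 0.7430 ≈ 0.755.

0.755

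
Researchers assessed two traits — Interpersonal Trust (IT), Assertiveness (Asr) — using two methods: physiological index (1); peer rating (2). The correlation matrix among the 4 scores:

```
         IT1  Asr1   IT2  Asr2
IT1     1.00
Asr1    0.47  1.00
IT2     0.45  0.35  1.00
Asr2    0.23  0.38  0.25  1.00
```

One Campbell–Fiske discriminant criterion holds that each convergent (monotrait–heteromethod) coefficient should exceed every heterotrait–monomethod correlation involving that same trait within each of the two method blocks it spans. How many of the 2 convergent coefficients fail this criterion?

2

Checking each validity diagonal entry against its comparison values:
IT (methods 1·2): 0.45 vs {0.47, 0.25} → fail.
Asr (methods 1·2): 0.38 vs {0.47, 0.25} → fail.
2 of 2 fail.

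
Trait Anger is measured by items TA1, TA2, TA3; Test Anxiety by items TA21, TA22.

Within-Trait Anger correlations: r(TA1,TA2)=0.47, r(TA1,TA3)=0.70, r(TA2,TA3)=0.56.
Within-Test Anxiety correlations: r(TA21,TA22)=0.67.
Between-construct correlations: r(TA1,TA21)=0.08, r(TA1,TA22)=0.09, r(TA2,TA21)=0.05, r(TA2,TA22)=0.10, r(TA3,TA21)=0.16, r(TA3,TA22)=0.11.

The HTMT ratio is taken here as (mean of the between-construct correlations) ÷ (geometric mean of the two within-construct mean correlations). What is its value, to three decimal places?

0.158

Mean heterotrait r = 0.59/6 = 0.0983.
Mean within-TA = 1.73/3 = 0.5767; mean within-TA2 = 0.67/1 = 0.6700.
Geometric mean = √(0.5767 × 0.6700) = 0.6216.
HTMT = 0.0983 / 0.6216 = 0.158.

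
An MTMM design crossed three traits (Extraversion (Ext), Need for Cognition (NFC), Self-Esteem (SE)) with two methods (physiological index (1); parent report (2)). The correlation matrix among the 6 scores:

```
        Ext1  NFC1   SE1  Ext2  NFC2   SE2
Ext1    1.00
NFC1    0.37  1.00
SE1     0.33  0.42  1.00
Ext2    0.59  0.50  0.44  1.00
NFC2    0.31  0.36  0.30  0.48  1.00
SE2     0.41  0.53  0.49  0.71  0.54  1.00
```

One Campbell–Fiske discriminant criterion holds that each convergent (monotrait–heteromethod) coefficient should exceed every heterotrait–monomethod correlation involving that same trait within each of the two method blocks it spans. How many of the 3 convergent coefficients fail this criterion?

3

Each convergent coefficient versus the relevant comparison correlations:
Ext (methods 1·2): 0.59 vs {0.37, 0.48, 0.33, 0.71} → fail.
NFC (methods 1·2): 0.36 vs {0.37, 0.48, 0.42, 0.54} → fail.
SE (methods 1·2): 0.49 vs {0.33, 0.71, 0.42, 0.54} → fail.
3 of 3 fail.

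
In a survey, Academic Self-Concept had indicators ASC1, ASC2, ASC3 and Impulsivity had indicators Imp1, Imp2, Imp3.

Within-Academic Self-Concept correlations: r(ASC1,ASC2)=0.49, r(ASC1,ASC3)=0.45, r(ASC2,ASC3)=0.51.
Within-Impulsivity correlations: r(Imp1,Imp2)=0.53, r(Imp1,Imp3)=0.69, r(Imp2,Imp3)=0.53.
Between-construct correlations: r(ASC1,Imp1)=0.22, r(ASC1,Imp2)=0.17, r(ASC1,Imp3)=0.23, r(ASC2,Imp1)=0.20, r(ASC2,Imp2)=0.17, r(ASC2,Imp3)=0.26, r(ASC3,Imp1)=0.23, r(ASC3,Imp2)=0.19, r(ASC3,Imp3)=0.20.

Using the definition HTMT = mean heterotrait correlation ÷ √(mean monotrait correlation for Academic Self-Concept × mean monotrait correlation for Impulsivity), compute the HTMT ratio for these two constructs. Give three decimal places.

0.391

Mean heterotrait r = 1.87/9 = 0.2078.
Mean within-ASC = 1.45/3 = 0.4833; mean within-Imp = 1.75/3 = 0.5833.
Geometric mean = √(0.4833 × 0.5833) = 0.5310.
HTMT = 0.2078 / 0.5310 = 0.391.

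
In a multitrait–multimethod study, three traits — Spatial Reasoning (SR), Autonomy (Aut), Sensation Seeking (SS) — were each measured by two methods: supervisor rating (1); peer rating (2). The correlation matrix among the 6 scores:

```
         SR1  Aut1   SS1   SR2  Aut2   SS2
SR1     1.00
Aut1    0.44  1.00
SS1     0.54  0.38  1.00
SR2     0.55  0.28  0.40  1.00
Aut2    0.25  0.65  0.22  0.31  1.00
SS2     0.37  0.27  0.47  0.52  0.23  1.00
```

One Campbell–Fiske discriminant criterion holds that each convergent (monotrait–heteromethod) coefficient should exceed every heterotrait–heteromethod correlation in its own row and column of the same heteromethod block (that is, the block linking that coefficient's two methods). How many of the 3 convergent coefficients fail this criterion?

0

Each convergent coefficient versus the relevant comparison correlations:
SR (methods 1·2): 0.55 vs {0.25, 0.28, 0.37, 0.40} → pass.
Aut (methods 1·2): 0.65 vs {0.28, 0.25, 0.27, 0.22} → pass.
SS (methods 1·2): 0.47 vs {0.40, 0.37, 0.22, 0.27} → pass.
0 of 3 fail.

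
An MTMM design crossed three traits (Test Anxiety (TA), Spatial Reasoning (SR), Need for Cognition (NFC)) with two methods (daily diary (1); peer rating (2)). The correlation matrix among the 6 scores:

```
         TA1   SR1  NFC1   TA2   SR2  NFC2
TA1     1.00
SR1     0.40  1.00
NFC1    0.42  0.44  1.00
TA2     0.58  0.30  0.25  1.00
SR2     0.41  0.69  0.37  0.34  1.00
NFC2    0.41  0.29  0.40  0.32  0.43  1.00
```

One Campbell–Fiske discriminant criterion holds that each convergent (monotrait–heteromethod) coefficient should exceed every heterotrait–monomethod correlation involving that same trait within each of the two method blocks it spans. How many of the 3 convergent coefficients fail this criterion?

1

Convergent coefficients and their comparison sets:
TA (methods 1·2): 0.58 vs {0.40, 0.34, 0.42, 0.32} → pass.
SR (methods 1·2): 0.69 vs {0.40, 0.34, 0.44, 0.43} → pass.
NFC (methods 1·2): 0.40 vs {0.42, 0.32, 0.44, 0.43} → fail.
1 of 3 fail.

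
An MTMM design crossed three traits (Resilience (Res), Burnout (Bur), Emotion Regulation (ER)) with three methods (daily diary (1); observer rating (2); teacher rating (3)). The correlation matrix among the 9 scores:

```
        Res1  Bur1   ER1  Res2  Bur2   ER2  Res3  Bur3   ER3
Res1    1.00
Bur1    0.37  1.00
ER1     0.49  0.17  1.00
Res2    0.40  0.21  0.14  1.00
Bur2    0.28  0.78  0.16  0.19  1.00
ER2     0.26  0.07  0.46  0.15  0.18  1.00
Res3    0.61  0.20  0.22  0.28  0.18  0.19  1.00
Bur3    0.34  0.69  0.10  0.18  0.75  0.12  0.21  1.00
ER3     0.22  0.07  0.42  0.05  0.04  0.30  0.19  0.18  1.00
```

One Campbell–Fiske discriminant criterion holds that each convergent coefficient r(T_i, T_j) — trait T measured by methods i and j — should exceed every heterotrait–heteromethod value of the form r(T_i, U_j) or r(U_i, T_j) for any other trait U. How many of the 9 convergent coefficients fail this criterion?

0

Checking each validity diagonal entry against its comparison values:
Res (methods 1·2): 0.40 vs {0.28, 0.21, 0.26, 0.14} → pass.
Res (methods 1·3): 0.61 vs {0.34, 0.20, 0.22, 0.22} → pass.
Res (methods 2·3): 0.28 vs {0.18, 0.18, 0.05, 0.19} → pass.
Bur (methods 1·2): 0.78 vs {0.21, 0.28, 0.07, 0.16} → pass.
Bur (methods 1·3): 0.69 vs {0.20, 0.34, 0.07, 0.10} → pass.
Bur (methods 2·3): 0.75 vs {0.18, 0.18, 0.04, 0.12} → pass.
ER (methods 1·2): 0.46 vs {0.14, 0.26, 0.16, 0.07} → pass.
ER (methods 1·3): 0.42 vs {0.22, 0.22, 0.10, 0.07} → pass.
ER (methods 2·3): 0.30 vs {0.19, 0.05, 0.12, 0.04} → pass.
0 of 9 fail.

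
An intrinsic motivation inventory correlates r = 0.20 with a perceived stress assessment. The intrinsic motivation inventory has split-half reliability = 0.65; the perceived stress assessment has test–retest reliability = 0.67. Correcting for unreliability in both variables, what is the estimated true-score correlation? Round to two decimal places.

0.30

r_true = r_obs / √(r_xx · r_yy) = 0.20 / √(0.65 × 0.67) = 0.20 / √0.4355 = 0.20 / 0.6599 ≈ 0.30.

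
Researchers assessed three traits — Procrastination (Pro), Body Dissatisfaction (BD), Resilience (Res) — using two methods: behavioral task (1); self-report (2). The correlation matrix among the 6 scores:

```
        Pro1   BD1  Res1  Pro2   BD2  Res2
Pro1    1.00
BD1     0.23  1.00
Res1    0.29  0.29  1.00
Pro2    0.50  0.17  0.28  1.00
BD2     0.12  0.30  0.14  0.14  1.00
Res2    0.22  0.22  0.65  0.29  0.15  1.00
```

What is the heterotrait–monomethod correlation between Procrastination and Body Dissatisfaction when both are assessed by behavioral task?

0.23

Different traits, same method: r(Pro1, BD1) = 0.23.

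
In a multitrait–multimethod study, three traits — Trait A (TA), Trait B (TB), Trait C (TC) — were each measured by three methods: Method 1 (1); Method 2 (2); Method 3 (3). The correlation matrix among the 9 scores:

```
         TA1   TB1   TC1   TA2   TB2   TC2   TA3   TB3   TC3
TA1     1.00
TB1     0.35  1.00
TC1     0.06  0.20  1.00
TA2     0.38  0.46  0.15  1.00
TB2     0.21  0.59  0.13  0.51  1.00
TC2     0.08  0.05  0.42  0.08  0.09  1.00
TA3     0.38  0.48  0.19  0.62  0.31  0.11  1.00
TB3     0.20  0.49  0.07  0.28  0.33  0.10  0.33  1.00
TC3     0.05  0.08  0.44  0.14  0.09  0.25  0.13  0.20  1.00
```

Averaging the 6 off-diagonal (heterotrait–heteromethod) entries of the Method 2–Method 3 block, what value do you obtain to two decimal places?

HTHM values (method 2 × method 3): 0.28, 0.14, 0.31, 0.09, 0.11, 0.10; mean = 1.03/6 = 0.17.

0.17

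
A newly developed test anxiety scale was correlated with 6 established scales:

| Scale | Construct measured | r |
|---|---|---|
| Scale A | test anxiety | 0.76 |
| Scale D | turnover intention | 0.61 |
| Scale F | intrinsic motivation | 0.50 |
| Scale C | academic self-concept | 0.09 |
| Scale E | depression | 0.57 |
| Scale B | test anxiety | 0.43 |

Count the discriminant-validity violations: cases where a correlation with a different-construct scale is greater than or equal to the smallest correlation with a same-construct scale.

Convergent (same construct = test anxiety): Scale A, Scale B.
Smallest convergent = 0.43. Discriminant values: 0.61, 0.50, 0.09, 0.57; count ≥ 0.43 → 3.

3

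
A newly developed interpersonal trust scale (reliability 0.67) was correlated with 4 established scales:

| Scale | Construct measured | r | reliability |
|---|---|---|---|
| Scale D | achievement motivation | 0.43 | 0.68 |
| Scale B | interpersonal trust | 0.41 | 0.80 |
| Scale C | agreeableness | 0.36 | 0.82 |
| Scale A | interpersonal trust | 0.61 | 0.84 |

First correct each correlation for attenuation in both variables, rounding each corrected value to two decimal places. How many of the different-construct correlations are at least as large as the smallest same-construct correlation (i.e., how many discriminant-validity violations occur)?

Disattenuated r (r / √(r_scale · r_new)):
  Scale D (disc): 0.43 / √(0.68·0.67) = 0.64
  Scale B (conv): 0.41 / √(0.80·0.67) = 0.56
  Scale C (disc): 0.36 / √(0.82·0.67) = 0.49
  Scale A (conv): 0.61 / √(0.84·0.67) = 0.81
Smallest convergent = 0.56. Discriminant values: 0.64, 0.49; count ≥ 0.56 → 1.

1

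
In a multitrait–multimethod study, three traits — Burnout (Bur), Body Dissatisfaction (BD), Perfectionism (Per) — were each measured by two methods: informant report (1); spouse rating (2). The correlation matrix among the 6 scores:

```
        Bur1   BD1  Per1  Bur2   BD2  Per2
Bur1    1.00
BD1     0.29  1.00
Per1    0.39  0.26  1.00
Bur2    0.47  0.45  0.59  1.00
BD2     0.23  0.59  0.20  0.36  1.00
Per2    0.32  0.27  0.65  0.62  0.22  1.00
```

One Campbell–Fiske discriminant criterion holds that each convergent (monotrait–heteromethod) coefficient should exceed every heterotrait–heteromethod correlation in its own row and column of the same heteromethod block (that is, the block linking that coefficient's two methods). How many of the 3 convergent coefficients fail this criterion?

1

Each convergent coefficient versus the relevant comparison correlations:
Bur (methods 1·2): 0.47 vs {0.23, 0.45, 0.32, 0.59} → fail.
BD (methods 1·2): 0.59 vs {0.45, 0.23, 0.27, 0.20} → pass.
Per (methods 1·2): 0.65 vs {0.59, 0.32, 0.20, 0.27} → pass.
1 of 3 fail.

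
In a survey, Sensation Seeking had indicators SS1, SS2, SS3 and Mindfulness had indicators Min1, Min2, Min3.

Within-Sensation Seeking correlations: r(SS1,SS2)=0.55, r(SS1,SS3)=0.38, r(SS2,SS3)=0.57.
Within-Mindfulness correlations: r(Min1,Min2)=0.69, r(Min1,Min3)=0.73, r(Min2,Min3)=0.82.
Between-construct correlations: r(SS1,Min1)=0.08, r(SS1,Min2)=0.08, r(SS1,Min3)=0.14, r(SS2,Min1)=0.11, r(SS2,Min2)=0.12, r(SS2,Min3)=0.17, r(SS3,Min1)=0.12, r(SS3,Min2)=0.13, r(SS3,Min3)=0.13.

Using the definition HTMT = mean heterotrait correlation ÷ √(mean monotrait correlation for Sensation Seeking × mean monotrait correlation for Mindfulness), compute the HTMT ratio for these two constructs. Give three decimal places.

Mean heterotrait r = 1.08/9 = 0.1200.
Mean within-SS = 1.50/3 = 0.5000; mean within-Min = 2.24/3 = 0.7467.
Geometric mean = √(0.5000 × 0.7467) = 0.6110.
HTMT = 0.1200 / 0.6110 = 0.196.

0.196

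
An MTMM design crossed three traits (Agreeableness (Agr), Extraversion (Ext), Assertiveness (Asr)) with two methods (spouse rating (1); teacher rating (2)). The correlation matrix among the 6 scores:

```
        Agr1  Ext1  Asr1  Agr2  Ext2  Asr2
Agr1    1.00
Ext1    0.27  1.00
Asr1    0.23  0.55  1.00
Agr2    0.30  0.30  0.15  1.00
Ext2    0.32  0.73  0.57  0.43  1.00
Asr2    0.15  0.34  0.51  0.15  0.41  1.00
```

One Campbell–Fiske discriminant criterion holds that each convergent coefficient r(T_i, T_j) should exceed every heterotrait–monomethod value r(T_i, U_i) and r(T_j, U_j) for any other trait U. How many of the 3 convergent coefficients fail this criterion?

Convergent coefficients and their comparison sets:
Agr (methods 1·2): 0.30 vs {0.27, 0.43, 0.23, 0.15} → fail.
Ext (methods 1·2): 0.73 vs {0.27, 0.43, 0.55, 0.41} → pass.
Asr (methods 1·2): 0.51 vs {0.23, 0.15, 0.55, 0.41} → fail.
2 of 3 fail.

2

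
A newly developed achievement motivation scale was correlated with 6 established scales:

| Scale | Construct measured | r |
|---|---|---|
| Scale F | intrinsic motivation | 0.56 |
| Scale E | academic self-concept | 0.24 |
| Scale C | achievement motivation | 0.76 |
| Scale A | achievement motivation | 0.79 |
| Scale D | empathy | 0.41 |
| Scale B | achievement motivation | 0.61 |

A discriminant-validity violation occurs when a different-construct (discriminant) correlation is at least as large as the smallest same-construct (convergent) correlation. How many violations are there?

Convergent (same construct = achievement motivation): Scale C, Scale A, Scale B.
Smallest convergent = 0.61. Discriminant values: 0.56, 0.24, 0.41; count ≥ 0.61 → 0.

0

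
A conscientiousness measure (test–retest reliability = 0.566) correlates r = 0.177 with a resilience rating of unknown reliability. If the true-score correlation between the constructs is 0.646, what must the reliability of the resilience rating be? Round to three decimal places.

0.133

r_true = r_obs / √(r_xx · r_yy) ⇒ 0.646 = 0.177 / √(0.566 · r_yy).
√(0.566 · r_yy) = 0.177 / 0.646 = 0.2740; 0.566 · r_yy = 0.0751; r_yy = 0.0751 / 0.566 ≈ 0.133.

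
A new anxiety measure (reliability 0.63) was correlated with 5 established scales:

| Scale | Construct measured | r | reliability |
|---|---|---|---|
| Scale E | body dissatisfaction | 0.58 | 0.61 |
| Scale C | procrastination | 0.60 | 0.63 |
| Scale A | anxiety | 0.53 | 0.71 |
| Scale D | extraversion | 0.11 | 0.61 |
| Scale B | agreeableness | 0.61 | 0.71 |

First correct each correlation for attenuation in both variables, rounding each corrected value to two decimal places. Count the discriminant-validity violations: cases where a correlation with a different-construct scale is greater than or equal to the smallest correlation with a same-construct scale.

3

Disattenuated r (r / √(r_scale · r_new)):
  Scale E (disc): 0.58 / √(0.61·0.63) = 0.94
  Scale C (disc): 0.60 / √(0.63·0.63) = 0.95
  Scale A (conv): 0.53 / √(0.71·0.63) = 0.79
  Scale D (disc): 0.11 / √(0.61·0.63) = 0.18
  Scale B (disc): 0.61 / √(0.71·0.63) = 0.91
Smallest convergent = 0.79. Discriminant values: 0.94, 0.95, 0.18, 0.91; count ≥ 0.79 → 3.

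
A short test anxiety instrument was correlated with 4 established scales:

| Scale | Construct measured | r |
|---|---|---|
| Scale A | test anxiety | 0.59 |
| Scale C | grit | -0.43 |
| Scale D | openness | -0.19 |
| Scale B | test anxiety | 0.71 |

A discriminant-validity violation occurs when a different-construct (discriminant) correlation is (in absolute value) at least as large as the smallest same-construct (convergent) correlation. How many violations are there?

0

Convergent (same construct = test anxiety): Scale A, Scale B.
Smallest convergent = 0.59. Discriminant |r|: 0.43, 0.19; count ≥ 0.59 → 0.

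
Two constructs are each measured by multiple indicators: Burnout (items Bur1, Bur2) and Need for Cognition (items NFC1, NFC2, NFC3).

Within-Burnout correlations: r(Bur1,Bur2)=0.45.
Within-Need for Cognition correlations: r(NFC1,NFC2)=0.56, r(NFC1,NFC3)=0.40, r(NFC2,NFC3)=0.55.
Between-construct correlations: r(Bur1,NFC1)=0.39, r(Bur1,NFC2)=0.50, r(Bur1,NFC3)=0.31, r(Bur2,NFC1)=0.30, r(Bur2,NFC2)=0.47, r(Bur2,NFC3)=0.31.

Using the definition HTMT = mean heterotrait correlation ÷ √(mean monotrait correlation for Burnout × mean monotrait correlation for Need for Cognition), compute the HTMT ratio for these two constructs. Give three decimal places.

Mean heterotrait r = 2.28/6 = 0.3800.
Mean within-Bur = 0.45/1 = 0.4500; mean within-NFC = 1.51/3 = 0.5033.
Geometric mean = √(0.4500 × 0.5033) = 0.4759.
HTMT = 0.3800 / 0.4759 = 0.798.

0.798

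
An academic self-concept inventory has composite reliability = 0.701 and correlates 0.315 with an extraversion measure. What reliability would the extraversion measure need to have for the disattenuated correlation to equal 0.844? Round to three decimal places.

r_true = r_obs / √(r_xx · r_yy) ⇒ 0.844 = 0.315 / √(0.701 · r_yy).
√(0.701 · r_yy) = 0.315 / 0.844 = 0.3732; 0.701 · r_yy = 0.1393; r_yy = 0.1393 / 0.701 ≈ 0.199.

0.199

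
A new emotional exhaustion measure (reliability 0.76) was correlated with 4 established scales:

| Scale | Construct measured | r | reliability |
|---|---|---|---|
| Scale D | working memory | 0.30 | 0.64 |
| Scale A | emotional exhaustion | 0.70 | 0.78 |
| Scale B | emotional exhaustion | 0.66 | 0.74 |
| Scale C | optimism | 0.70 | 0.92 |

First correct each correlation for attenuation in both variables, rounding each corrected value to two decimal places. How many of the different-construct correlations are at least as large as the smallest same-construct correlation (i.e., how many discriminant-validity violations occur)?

0

Disattenuated r (r / √(r_scale · r_new)):
  Scale D (disc): 0.30 / √(0.64·0.76) = 0.43
  Scale A (conv): 0.70 / √(0.78·0.76) = 0.91
  Scale B (conv): 0.66 / √(0.74·0.76) = 0.88
  Scale C (disc): 0.70 / √(0.92·0.76) = 0.84
Smallest convergent = 0.88. Discriminant values: 0.43, 0.84; count ≥ 0.88 → 0.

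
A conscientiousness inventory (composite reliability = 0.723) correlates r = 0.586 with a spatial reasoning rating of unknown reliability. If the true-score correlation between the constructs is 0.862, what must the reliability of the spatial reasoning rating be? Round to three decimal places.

r_true = r_obs / √(r_xx · r_yy) ⇒ 0.862 = 0.586 / √(0.723 · r_yy).
√(0.723 · r_yy) = 0.586 / 0.862 = 0.6798; 0.723 · r_yy = 0.4621; r_yy = 0.4621 / 0.723 ≈ 0.639.

0.639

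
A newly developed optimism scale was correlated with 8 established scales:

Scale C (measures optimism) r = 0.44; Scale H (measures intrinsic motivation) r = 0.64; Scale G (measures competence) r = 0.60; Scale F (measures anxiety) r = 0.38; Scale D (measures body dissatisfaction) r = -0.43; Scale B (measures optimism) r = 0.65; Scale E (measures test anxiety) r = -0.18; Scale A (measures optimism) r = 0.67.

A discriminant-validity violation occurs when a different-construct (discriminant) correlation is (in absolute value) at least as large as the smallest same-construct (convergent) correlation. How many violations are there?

2

Convergent (same construct = optimism): Scale C, Scale B, Scale A.
Smallest convergent = 0.44. Discriminant |r|: 0.64, 0.60, 0.38, 0.43, 0.18; count ≥ 0.44 → 2.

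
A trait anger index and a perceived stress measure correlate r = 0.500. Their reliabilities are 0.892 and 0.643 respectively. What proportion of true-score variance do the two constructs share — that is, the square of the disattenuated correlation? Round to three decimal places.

Disattenuated r = 0.500 / √(0.892 × 0.643) = 0.500 / 0.7573 = 0.6602.
Shared true-score variance = 0.6602² = 0.4359 ≈ 0.436.

0.436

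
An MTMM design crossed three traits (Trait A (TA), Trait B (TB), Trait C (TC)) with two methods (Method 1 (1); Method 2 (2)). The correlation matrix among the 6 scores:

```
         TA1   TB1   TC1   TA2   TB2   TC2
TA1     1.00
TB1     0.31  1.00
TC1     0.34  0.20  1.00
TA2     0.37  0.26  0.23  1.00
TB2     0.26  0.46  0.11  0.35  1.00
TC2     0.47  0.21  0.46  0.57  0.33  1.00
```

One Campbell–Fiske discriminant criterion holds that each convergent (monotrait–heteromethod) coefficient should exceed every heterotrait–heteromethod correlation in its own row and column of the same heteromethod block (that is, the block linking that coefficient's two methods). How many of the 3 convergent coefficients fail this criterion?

2

Each convergent coefficient versus the relevant comparison correlations:
TA (methods 1·2): 0.37 vs {0.26, 0.26, 0.47, 0.23} → fail.
TB (methods 1·2): 0.46 vs {0.26, 0.26, 0.21, 0.11} → pass.
TC (methods 1·2): 0.46 vs {0.23, 0.47, 0.11, 0.21} → fail.
2 of 3 fail.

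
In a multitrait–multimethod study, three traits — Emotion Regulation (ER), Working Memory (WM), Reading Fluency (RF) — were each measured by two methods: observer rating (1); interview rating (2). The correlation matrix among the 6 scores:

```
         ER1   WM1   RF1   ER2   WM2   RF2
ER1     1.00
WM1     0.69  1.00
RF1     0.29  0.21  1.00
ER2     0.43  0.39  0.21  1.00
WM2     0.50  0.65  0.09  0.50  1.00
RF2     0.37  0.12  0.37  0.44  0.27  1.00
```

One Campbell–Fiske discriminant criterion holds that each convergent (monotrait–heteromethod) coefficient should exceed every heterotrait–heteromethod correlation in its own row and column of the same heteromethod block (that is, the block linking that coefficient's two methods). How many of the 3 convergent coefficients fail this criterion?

Checking each validity diagonal entry against its comparison values:
ER (methods 1·2): 0.43 vs {0.50, 0.39, 0.37, 0.21} → fail.
WM (methods 1·2): 0.65 vs {0.39, 0.50, 0.12, 0.09} → pass.
RF (methods 1·2): 0.37 vs {0.21, 0.37, 0.09, 0.12} → fail.
2 of 3 fail.

2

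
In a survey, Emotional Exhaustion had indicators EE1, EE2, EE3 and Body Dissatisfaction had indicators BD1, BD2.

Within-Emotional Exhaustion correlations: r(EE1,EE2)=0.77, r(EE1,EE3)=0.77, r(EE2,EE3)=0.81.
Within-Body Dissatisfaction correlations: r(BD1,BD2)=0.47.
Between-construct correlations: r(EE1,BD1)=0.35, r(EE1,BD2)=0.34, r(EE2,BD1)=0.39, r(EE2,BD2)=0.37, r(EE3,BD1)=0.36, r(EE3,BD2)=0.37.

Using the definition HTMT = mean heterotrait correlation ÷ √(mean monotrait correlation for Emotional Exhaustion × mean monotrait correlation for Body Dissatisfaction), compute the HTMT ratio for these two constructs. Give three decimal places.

0.599

Mean heterotrait r = 2.18/6 = 0.3633.
Mean within-EE = 2.35/3 = 0.7833; mean within-BD = 0.47/1 = 0.4700.
Geometric mean = √(0.7833 × 0.4700) = 0.6068.
HTMT = 0.3633 / 0.6068 = 0.599.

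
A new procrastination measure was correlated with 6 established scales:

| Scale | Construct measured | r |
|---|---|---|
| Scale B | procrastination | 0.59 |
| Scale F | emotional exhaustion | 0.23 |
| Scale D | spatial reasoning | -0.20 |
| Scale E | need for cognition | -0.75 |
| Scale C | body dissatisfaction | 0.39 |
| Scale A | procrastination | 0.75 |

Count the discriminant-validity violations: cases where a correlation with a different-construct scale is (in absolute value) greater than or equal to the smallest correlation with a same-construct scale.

1

Convergent (same construct = procrastination): Scale B, Scale A.
Smallest convergent = 0.59. Discriminant |r|: 0.23, 0.20, 0.75, 0.39; count ≥ 0.59 → 1.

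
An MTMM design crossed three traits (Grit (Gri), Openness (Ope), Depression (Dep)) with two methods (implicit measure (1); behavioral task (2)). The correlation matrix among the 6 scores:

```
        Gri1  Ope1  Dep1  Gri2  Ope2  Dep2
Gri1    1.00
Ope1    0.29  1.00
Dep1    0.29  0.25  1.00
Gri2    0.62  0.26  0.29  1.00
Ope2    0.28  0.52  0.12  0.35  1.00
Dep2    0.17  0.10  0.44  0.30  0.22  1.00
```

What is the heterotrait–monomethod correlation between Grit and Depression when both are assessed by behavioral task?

0.30

Different traits, same method: r(Gri2, Dep2) = 0.30.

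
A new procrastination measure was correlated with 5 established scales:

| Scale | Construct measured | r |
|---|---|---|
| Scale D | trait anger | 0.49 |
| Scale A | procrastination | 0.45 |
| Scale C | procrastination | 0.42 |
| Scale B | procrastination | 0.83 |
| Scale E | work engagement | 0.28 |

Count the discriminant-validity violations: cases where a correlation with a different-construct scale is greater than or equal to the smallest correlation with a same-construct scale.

1

Convergent (same construct = procrastination): Scale A, Scale C, Scale B.
Smallest convergent = 0.42. Discriminant values: 0.49, 0.28; count ≥ 0.42 → 1.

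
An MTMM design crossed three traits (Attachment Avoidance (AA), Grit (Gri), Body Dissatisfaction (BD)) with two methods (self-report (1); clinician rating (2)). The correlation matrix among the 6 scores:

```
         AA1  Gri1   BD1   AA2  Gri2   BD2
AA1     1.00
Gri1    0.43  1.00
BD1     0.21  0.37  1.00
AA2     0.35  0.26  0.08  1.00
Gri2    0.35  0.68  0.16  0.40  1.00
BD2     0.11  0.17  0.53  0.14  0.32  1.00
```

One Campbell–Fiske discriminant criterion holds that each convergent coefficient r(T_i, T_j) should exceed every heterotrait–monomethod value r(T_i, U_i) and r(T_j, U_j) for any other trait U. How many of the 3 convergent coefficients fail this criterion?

1

Convergent coefficients and their comparison sets:
AA (methods 1·2): 0.35 vs {0.43, 0.40, 0.21, 0.14} → fail.
Gri (methods 1·2): 0.68 vs {0.43, 0.40, 0.37, 0.32} → pass.
BD (methods 1·2): 0.53 vs {0.21, 0.14, 0.37, 0.32} → pass.
1 of 3 fail.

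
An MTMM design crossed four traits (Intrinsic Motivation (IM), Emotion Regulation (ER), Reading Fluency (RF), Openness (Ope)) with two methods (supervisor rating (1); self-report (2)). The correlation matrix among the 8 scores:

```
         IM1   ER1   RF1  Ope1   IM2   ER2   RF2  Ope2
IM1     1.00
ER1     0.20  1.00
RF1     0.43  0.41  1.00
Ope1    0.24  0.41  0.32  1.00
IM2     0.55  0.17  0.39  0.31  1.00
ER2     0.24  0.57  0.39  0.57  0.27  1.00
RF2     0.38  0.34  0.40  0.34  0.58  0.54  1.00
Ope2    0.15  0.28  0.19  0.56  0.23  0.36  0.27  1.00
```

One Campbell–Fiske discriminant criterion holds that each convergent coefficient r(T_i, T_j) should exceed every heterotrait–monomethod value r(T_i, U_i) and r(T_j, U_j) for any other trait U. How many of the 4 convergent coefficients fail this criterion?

2

Checking each validity diagonal entry against its comparison values:
IM (methods 1·2): 0.55 vs {0.20, 0.27, 0.43, 0.58, 0.24, 0.23} → fail.
ER (methods 1·2): 0.57 vs {0.20, 0.27, 0.41, 0.54, 0.41, 0.36} → pass.
RF (methods 1·2): 0.40 vs {0.43, 0.58, 0.41, 0.54, 0.32, 0.27} → fail.
Ope (methods 1·2): 0.56 vs {0.24, 0.23, 0.41, 0.36, 0.32, 0.27} → pass.
2 of 4 fail.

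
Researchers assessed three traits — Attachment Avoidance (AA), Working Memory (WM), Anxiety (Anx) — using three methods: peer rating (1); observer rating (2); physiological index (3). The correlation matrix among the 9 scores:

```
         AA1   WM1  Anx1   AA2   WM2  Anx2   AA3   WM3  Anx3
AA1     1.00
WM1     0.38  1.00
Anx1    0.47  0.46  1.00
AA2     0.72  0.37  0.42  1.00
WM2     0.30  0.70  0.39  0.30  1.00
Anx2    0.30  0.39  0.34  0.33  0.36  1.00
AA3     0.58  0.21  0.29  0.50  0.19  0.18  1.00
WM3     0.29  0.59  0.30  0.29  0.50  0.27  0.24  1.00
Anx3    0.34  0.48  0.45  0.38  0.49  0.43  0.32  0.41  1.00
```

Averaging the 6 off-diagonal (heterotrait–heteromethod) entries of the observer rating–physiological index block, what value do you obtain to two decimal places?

HTHM values (method 2 × method 3): 0.29, 0.38, 0.19, 0.49, 0.18, 0.27; mean = 1.80/6 = 0.30.

0.30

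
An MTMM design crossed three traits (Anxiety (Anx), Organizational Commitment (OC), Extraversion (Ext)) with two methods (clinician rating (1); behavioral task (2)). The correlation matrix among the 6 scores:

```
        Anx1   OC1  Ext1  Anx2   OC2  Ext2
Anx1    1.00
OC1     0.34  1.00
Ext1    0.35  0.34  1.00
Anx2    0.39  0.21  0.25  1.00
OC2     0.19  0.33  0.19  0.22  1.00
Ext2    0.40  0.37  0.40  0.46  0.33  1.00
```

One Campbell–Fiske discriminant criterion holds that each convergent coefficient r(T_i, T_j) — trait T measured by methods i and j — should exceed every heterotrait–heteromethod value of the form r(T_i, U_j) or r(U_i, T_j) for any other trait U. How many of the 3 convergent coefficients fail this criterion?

Convergent coefficients and their comparison sets:
Anx (methods 1·2): 0.39 vs {0.19, 0.21, 0.40, 0.25} → fail.
OC (methods 1·2): 0.33 vs {0.21, 0.19, 0.37, 0.19} → fail.
Ext (methods 1·2): 0.40 vs {0.25, 0.40, 0.19, 0.37} → fail.
3 of 3 fail.

3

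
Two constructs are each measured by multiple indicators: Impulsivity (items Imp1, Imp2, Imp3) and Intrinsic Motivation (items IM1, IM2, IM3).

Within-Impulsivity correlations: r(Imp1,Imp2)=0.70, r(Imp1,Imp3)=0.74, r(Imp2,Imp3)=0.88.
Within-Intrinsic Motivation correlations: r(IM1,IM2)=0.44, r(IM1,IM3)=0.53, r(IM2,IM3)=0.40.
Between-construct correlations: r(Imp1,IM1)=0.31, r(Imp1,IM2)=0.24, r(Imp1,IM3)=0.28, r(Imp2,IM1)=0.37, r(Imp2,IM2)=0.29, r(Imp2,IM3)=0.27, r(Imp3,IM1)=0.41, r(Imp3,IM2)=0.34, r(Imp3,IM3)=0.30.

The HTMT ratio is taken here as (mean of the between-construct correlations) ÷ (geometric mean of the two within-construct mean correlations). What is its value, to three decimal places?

Mean heterotrait r = 2.81/9 = 0.3122.
Mean within-Imp = 2.32/3 = 0.7733; mean within-IM = 1.37/3 = 0.4567.
Geometric mean = √(0.7733 × 0.4567) = 0.5943.
HTMT = 0.3122 / 0.5943 = 0.525.

0.525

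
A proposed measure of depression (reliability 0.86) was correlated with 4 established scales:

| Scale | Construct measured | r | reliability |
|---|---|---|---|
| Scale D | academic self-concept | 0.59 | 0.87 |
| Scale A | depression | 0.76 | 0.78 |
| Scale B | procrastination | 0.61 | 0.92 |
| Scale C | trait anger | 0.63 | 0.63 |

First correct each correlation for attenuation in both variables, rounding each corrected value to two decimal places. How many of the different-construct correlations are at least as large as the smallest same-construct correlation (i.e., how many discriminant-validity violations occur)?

0

Disattenuated r (r / √(r_scale · r_new)):
  Scale D (disc): 0.59 / √(0.87·0.86) = 0.68
  Scale A (conv): 0.76 / √(0.78·0.86) = 0.93
  Scale B (disc): 0.61 / √(0.92·0.86) = 0.69
  Scale C (disc): 0.63 / √(0.63·0.86) = 0.86
Smallest convergent = 0.93. Discriminant values: 0.68, 0.69, 0.86; count ≥ 0.93 → 0.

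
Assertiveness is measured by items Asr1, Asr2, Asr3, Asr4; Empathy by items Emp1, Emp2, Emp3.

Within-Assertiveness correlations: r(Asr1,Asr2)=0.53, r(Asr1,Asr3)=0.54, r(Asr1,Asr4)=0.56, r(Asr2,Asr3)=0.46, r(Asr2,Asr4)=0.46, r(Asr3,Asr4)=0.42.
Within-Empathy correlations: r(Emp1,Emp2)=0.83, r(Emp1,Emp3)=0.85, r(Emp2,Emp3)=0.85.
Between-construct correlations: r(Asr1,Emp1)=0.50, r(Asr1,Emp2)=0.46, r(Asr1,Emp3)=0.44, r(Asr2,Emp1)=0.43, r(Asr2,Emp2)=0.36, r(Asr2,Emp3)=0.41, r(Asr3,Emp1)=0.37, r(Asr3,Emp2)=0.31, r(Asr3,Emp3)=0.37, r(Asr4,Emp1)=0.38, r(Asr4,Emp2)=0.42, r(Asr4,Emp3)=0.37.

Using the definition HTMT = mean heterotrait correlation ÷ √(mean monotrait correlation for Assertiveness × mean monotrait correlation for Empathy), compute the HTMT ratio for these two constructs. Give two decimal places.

0.62

Between-construct mean = 4.82/12 = 0.4017.
Mean within-Asr = 2.97/6 = 0.4950; mean within-Emp = 2.53/3 = 0.8433.
Geometric mean = √(0.4950 × 0.8433) = 0.6461.
HTMT = 0.4017 / 0.6461 = 0.62.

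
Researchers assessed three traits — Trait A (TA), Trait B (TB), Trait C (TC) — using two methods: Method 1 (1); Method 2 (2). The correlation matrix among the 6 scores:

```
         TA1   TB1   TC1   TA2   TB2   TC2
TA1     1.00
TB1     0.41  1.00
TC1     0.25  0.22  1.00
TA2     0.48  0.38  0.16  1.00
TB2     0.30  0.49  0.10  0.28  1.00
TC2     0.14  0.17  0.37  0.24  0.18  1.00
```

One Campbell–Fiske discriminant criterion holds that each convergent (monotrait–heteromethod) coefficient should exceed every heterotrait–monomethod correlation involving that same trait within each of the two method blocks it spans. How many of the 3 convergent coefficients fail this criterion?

Convergent coefficients and their comparison sets:
TA (methods 1·2): 0.48 vs {0.41, 0.28, 0.25, 0.24} → pass.
TB (methods 1·2): 0.49 vs {0.41, 0.28, 0.22, 0.18} → pass.
TC (methods 1·2): 0.37 vs {0.25, 0.24, 0.22, 0.18} → pass.
0 of 3 fail.

0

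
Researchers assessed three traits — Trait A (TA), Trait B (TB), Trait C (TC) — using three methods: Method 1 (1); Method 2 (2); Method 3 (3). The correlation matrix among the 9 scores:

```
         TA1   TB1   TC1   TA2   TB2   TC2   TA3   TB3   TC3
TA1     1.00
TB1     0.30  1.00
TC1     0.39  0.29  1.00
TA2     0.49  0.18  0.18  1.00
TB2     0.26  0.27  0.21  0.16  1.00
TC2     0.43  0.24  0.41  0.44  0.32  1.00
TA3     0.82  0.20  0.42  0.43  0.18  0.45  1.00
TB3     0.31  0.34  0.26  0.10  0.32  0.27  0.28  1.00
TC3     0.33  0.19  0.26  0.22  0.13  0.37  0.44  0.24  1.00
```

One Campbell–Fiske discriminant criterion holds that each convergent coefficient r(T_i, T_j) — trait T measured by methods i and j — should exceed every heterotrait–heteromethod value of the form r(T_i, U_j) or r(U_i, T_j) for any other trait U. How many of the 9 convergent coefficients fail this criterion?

4

Each convergent coefficient versus the relevant comparison correlations:
TA (methods 1·2): 0.49 vs {0.26, 0.18, 0.43, 0.18} → pass.
TA (methods 1·3): 0.82 vs {0.31, 0.20, 0.33, 0.42} → pass.
TA (methods 2·3): 0.43 vs {0.10, 0.18, 0.22, 0.45} → fail.
TB (methods 1·2): 0.27 vs {0.18, 0.26, 0.24, 0.21} → pass.
TB (methods 1·3): 0.34 vs {0.20, 0.31, 0.19, 0.26} → pass.
TB (methods 2·3): 0.32 vs {0.18, 0.10, 0.13, 0.27} → pass.
TC (methods 1·2): 0.41 vs {0.18, 0.43, 0.21, 0.24} → fail.
TC (methods 1·3): 0.26 vs {0.42, 0.33, 0.26, 0.19} → fail.
TC (methods 2·3): 0.37 vs {0.45, 0.22, 0.27, 0.13} → fail.
4 of 9 fail.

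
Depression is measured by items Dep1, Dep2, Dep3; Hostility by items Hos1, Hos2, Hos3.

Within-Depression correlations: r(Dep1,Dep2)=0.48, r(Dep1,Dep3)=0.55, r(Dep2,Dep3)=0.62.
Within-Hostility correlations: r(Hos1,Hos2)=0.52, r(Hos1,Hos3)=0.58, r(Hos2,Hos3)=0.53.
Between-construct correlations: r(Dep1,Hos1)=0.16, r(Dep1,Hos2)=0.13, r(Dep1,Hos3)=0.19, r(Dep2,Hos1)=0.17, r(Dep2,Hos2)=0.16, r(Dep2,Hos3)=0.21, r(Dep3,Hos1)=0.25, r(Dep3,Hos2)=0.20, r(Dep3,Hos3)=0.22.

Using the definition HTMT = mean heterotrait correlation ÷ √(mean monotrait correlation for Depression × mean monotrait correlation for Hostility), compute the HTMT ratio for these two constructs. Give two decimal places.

Mean heterotrait r = 1.69/9 = 0.1878.
Mean within-Dep = 1.65/3 = 0.5500; mean within-Hos = 1.63/3 = 0.5433.
Geometric mean = √(0.5500 × 0.5433) = 0.5466.
HTMT = 0.1878 / 0.5466 = 0.34.

0.34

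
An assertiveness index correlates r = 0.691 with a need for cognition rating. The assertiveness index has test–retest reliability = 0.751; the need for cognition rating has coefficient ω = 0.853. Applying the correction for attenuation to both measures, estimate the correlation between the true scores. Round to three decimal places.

0.863

r_true = r_obs / √(r_xx · r_yy) = 0.691 / √(0.751 × 0.853) = 0.691 / √0.640603 = 0.691 / 0.8004 ≈ 0.863.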